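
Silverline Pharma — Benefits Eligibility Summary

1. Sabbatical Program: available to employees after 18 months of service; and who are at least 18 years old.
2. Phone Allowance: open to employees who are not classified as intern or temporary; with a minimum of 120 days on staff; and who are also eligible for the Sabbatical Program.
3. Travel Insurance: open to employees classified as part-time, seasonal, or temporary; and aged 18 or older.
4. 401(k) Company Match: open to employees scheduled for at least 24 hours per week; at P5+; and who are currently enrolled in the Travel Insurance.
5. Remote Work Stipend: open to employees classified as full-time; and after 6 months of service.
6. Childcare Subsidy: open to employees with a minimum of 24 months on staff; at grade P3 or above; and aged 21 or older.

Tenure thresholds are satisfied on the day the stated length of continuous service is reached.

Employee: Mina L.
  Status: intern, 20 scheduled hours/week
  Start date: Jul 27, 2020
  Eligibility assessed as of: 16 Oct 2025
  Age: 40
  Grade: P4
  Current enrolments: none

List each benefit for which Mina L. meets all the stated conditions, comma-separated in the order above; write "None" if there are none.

Sabbatical Program, Childcare Subsidy

Service from Jul 27, 2020 to 16 Oct 2025: 1907 days.
Sabbatical Program — service 1907 days ≥ 18 months (≈540 days) ✓; age 40 ≥ 18 ✓ → eligible.
Phone Allowance — status intern ✗ (excluded) → not eligible.
Travel Insurance — status intern ✗ (requires part-time, seasonal, or temporary) → not eligible.
401(k) Company Match — 20 hrs/wk < 24 ✗ → not eligible.
Remote Work Stipend — status intern ✗ (requires full-time) → not eligible.
Childcare Subsidy — service 1907 days ≥ 24 months (≈720 days) ✓; grade P4 ≥ P3 ✓; age 40 ≥ 21 ✓ → eligible.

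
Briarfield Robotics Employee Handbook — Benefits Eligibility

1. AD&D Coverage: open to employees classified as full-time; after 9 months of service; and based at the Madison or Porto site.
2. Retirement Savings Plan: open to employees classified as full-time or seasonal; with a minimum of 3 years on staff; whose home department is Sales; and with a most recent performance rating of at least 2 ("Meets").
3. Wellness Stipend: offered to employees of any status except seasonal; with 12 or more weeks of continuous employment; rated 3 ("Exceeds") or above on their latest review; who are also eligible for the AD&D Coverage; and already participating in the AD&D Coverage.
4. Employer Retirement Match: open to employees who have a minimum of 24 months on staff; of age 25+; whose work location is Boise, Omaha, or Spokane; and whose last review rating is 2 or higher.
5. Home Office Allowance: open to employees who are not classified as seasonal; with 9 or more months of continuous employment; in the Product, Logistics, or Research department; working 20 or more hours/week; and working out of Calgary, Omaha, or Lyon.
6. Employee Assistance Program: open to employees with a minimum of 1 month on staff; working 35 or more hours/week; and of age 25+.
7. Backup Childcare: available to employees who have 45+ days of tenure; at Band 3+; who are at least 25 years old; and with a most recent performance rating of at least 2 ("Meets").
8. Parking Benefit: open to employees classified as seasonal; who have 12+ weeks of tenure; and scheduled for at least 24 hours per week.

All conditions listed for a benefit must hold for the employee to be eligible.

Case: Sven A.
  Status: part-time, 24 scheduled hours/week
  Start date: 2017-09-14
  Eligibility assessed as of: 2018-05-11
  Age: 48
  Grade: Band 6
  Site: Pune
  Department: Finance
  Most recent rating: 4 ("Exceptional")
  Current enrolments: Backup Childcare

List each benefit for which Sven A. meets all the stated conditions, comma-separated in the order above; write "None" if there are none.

Backup Childcare

Service from 2017-09-14 to 2018-05-11: 239 days.
AD&D Coverage — status part-time ✗ (requires full-time) → not eligible.
Retirement Savings Plan — status part-time ✗ (requires full-time or seasonal) → not eligible.
Wellness Stipend — status part-time ✓ (not excluded); service 239 days ≥ 12 weeks (≈84 days) ✓; rating 4 ≥ 3 ✓; not eligible for AD&D Coverage ✗ → not eligible.
Employer Retirement Match — service 239 days < 24 months (≈720 days) ✗ → not eligible.
Home Office Allowance — status part-time ✓ (not excluded); service 239 days < 9 months (≈270 days) ✗ → not eligible.
Employee Assistance Program — service 239 days ≥ 1 month (≈30 days) ✓; 24 hrs/wk < 35 ✗ → not eligible.
Backup Childcare — service 239 days ≥ 45 days ✓; grade Band 6 ≥ Band 3 ✓; age 48 ≥ 25 ✓; rating 4 ≥ 2 ✓ → eligible.
Parking Benefit — status part-time ✗ (requires seasonal) → not eligible.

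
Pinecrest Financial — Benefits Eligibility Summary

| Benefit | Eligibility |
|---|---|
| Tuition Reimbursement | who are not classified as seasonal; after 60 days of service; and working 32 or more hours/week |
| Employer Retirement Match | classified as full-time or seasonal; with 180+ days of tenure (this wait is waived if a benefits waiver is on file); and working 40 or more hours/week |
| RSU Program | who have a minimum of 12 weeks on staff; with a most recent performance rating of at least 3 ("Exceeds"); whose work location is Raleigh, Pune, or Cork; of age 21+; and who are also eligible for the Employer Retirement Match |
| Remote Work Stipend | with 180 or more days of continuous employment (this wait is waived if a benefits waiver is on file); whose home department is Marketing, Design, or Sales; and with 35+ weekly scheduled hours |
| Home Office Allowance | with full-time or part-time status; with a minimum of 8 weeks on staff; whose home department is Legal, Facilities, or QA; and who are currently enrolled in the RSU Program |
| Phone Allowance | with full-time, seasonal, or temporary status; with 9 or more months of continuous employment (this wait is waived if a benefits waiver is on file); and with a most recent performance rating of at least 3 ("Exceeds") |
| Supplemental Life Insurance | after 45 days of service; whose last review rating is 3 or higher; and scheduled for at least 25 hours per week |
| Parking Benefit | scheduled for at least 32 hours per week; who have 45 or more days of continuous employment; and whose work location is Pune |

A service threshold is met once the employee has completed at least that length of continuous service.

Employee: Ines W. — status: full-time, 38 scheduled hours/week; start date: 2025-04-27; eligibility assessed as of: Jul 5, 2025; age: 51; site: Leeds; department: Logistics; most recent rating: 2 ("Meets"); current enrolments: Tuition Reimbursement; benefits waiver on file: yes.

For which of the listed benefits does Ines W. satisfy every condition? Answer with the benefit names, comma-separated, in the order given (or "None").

Service from 2025-04-27 to Jul 5, 2025: 69 days.
Tuition Reimbursement — status full-time ✓ (not excluded); service 69 days ≥ 60 days ✓; 38 hrs/wk ≥ 32 ✓ → eligible.
Employer Retirement Match — status full-time ✓; benefits waiver on file ✓; 38 hrs/wk < 40 ✗ → not eligible.
RSU Program — service 69 days < 12 weeks (≈84 days) ✗ → not eligible.
Remote Work Stipend — benefits waiver on file ✓; dept Logistics ✗ → not eligible.
Home Office Allowance — status full-time ✓; service 69 days ≥ 8 weeks (≈56 days) ✓; dept Logistics ✗ → not eligible.
Phone Allowance — status full-time ✓; benefits waiver on file ✓; rating 2 < 3 ✗ → not eligible.
Supplemental Life Insurance — service 69 days ≥ 45 days ✓; rating 2 < 3 ✗ → not eligible.
Parking Benefit — 38 hrs/wk ≥ 32 ✓; service 69 days ≥ 45 days ✓; site Leeds ✗ (not Pune) → not eligible.

Tuition Reimbursement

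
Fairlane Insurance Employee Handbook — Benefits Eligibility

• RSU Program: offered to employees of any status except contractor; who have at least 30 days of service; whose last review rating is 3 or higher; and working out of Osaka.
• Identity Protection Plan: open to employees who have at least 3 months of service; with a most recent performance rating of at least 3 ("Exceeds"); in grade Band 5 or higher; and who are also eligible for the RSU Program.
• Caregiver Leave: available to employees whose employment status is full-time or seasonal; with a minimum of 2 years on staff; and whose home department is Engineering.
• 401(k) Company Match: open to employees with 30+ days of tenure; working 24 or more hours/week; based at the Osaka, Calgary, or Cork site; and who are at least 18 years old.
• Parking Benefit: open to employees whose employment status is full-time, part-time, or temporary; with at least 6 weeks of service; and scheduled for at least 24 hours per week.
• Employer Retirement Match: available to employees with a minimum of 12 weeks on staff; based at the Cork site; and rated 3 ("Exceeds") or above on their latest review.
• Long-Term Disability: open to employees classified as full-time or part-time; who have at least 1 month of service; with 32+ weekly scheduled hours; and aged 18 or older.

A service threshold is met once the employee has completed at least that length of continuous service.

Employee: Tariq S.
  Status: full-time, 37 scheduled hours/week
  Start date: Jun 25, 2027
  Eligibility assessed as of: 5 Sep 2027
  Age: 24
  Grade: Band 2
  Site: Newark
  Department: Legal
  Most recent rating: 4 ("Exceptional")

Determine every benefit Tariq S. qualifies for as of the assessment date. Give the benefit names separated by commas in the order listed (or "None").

Parking Benefit, Long-Term Disability

Service from Jun 25, 2027 to 5 Sep 2027: 72 days.
RSU Program — status full-time ✓ (not excluded); service 72 days ≥ 30 days ✓; rating 4 ≥ 3 ✓; site Newark ✗ (not Osaka) → not eligible.
Identity Protection Plan — service 72 days < 3 months (≈90 days) ✗ → not eligible.
Caregiver Leave — status full-time ✓; service 72 days < 2 years (≈730 days) ✗ → not eligible.
401(k) Company Match — service 72 days ≥ 30 days ✓; 37 hrs/wk ≥ 24 ✓; site Newark ✗ (not Osaka, Calgary, or Cork) → not eligible.
Parking Benefit — status full-time ✓; service 72 days ≥ 6 weeks (≈42 days) ✓; 37 hrs/wk ≥ 24 ✓ → eligible.
Employer Retirement Match — service 72 days < 12 weeks (≈84 days) ✗ → not eligible.
Long-Term Disability — status full-time ✓; service 72 days ≥ 1 month (≈30 days) ✓; 37 hrs/wk ≥ 32 ✓; age 24 ≥ 18 ✓ → eligible.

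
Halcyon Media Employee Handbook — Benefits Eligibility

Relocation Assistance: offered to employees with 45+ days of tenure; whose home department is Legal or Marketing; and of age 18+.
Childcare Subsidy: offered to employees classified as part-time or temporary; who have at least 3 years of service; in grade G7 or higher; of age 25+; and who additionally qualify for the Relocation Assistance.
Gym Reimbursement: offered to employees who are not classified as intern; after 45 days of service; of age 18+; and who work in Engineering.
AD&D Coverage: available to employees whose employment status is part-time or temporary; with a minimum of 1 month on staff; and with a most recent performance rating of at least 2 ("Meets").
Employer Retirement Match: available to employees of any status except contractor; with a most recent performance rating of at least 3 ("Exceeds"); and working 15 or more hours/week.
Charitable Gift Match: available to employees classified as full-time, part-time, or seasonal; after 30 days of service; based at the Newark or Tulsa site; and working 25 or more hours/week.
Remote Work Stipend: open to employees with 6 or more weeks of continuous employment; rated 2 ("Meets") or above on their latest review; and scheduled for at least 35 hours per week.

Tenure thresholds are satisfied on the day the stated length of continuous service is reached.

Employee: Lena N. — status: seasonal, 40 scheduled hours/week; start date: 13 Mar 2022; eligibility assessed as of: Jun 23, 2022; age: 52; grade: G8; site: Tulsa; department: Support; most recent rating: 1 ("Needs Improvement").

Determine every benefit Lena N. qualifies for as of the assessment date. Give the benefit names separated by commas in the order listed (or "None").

Service from 13 Mar 2022 to Jun 23, 2022: 102 days.
Relocation Assistance — service 102 days ≥ 45 days ✓; dept Support ✗ → not eligible.
Childcare Subsidy — status seasonal ✗ (requires part-time or temporary) → not eligible.
Gym Reimbursement — status seasonal ✓ (not excluded); service 102 days ≥ 45 days ✓; age 52 ≥ 18 ✓; dept Support ✗ → not eligible.
AD&D Coverage — status seasonal ✗ (requires part-time or temporary) → not eligible.
Employer Retirement Match — status seasonal ✓ (not excluded); rating 1 < 3 ✗ → not eligible.
Charitable Gift Match — status seasonal ✓; service 102 days ≥ 30 days ✓; site Tulsa ✓; 40 hrs/wk ≥ 25 ✓ → eligible.
Remote Work Stipend — service 102 days ≥ 6 weeks (≈42 days) ✓; rating 1 < 2 ✗ → not eligible.

Charitable Gift Match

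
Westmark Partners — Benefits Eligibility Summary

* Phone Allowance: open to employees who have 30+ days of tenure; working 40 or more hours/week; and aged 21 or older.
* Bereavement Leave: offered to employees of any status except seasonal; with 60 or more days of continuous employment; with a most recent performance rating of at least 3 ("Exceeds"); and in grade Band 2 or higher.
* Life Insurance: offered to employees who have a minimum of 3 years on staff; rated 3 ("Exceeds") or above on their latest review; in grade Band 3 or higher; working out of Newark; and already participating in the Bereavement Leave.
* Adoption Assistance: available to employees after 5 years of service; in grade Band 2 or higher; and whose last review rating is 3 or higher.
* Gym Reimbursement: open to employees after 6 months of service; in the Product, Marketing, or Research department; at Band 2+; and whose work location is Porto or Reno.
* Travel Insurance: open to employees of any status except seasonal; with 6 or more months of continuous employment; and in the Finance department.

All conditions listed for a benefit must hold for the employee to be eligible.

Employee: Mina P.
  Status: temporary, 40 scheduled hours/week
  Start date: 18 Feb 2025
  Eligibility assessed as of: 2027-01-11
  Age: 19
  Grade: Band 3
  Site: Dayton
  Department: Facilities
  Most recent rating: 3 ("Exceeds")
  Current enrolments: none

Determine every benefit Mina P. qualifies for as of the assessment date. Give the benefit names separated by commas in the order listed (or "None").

Bereavement Leave

Service from 18 Feb 2025 to 2027-01-11: 692 days.
Phone Allowance — service 692 days ≥ 30 days ✓; 40 hrs/wk ≥ 40 ✓; age 19 < 21 ✗ → not eligible.
Bereavement Leave — status temporary ✓ (not excluded); service 692 days ≥ 60 days ✓; rating 3 ≥ 3 ✓; grade Band 3 ≥ Band 2 ✓ → eligible.
Life Insurance — service 692 days < 3 years (≈1095 days) ✗ → not eligible.
Adoption Assistance — service 692 days < 5 years (≈1825 days) ✗ → not eligible.
Gym Reimbursement — service 692 days ≥ 6 months (≈180 days) ✓; dept Facilities ✗ → not eligible.
Travel Insurance — status temporary ✓ (not excluded); service 692 days ≥ 6 months (≈180 days) ✓; dept Facilities ✗ → not eligible.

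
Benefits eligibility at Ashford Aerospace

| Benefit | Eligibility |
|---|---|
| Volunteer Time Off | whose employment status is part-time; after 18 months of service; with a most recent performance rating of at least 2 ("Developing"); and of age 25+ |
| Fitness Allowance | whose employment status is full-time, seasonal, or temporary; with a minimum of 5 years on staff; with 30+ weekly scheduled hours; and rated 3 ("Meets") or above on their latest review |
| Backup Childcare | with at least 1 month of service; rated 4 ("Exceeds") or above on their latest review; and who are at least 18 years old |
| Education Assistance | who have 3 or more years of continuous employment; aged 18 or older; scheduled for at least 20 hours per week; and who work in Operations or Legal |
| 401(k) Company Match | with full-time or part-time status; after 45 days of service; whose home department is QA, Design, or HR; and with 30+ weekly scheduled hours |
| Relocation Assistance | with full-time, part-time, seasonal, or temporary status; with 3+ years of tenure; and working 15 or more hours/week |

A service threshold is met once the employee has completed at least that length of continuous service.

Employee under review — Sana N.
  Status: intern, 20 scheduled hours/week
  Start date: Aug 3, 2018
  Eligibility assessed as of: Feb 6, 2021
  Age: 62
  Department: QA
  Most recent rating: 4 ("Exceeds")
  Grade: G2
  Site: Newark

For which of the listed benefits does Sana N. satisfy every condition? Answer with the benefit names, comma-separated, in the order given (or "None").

Backup Childcare

Service from Aug 3, 2018 to Feb 6, 2021: 918 days.
Volunteer Time Off — status intern ✗ (requires part-time) → not eligible.
Fitness Allowance — status intern ✗ (requires full-time, seasonal, or temporary) → not eligible.
Backup Childcare — service 918 days ≥ 1 month (≈30 days) ✓; rating 4 ≥ 4 ✓; age 62 ≥ 18 ✓ → eligible.
Education Assistance — service 918 days < 3 years (≈1095 days) ✗ → not eligible.
401(k) Company Match — status intern ✗ (requires full-time or part-time) → not eligible.
Relocation Assistance — status intern ✗ (requires full-time, part-time, seasonal, or temporary) → not eligible.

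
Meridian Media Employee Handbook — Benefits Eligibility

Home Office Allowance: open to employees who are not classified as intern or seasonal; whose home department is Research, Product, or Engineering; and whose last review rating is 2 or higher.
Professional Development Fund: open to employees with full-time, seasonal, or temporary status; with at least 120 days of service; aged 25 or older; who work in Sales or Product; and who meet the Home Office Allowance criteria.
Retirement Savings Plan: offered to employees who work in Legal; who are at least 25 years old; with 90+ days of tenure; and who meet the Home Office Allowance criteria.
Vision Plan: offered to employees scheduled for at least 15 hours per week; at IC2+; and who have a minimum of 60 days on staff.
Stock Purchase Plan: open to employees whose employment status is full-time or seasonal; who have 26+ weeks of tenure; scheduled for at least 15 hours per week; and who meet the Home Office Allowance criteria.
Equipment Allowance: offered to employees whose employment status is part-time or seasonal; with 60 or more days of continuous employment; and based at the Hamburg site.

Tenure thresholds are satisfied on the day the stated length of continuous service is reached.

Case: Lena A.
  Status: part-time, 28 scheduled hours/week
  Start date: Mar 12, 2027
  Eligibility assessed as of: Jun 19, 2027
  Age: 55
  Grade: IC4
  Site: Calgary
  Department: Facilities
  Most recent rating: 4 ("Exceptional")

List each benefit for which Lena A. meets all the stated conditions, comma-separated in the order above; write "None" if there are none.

Service from Mar 12, 2027 to Jun 19, 2027: 99 days.
Home Office Allowance — status part-time ✓ (not excluded); dept Facilities ✗ → not eligible.
Professional Development Fund — status part-time ✗ (requires full-time, seasonal, or temporary) → not eligible.
Retirement Savings Plan — dept Facilities ✗ → not eligible.
Vision Plan — 28 hrs/wk ≥ 15 ✓; grade IC4 ≥ IC2 ✓; service 99 days ≥ 60 days ✓ → eligible.
Stock Purchase Plan — status part-time ✗ (requires full-time or seasonal) → not eligible.
Equipment Allowance — status part-time ✓; service 99 days ≥ 60 days ✓; site Calgary ✗ (not Hamburg) → not eligible.

Vision Plan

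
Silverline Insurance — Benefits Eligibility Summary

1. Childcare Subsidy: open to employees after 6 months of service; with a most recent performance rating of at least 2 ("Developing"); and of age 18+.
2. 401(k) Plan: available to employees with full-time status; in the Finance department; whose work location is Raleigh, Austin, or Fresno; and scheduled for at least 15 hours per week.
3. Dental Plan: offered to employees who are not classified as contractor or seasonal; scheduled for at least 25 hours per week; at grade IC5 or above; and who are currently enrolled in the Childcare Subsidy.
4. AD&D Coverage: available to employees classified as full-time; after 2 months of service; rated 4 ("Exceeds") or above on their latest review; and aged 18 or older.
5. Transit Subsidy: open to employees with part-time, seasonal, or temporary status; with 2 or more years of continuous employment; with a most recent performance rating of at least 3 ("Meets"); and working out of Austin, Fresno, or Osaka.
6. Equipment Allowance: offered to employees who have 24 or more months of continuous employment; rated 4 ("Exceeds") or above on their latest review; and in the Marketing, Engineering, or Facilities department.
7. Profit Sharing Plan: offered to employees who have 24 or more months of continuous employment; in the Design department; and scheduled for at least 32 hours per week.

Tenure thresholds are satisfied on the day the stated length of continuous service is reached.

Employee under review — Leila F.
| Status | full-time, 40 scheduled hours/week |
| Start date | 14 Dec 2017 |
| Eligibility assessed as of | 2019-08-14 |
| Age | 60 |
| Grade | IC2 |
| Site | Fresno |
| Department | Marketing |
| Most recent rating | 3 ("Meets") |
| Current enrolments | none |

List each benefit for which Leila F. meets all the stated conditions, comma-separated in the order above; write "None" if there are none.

Service from 14 Dec 2017 to 2019-08-14: 608 days.
Childcare Subsidy — service 608 days ≥ 6 months (≈180 days) ✓; rating 3 ≥ 2 ✓; age 60 ≥ 18 ✓ → eligible.
401(k) Plan — status full-time ✓; dept Marketing ✗ → not eligible.
Dental Plan — status full-time ✓ (not excluded); 40 hrs/wk ≥ 25 ✓; grade IC2 < IC5 ✗ → not eligible.
AD&D Coverage — status full-time ✓; service 608 days ≥ 2 months (≈60 days) ✓; rating 3 < 4 ✗ → not eligible.
Transit Subsidy — status full-time ✗ (requires part-time, seasonal, or temporary) → not eligible.
Equipment Allowance — service 608 days < 24 months (≈720 days) ✗ → not eligible.
Profit Sharing Plan — service 608 days < 24 months (≈720 days) ✗ → not eligible.

Childcare Subsidy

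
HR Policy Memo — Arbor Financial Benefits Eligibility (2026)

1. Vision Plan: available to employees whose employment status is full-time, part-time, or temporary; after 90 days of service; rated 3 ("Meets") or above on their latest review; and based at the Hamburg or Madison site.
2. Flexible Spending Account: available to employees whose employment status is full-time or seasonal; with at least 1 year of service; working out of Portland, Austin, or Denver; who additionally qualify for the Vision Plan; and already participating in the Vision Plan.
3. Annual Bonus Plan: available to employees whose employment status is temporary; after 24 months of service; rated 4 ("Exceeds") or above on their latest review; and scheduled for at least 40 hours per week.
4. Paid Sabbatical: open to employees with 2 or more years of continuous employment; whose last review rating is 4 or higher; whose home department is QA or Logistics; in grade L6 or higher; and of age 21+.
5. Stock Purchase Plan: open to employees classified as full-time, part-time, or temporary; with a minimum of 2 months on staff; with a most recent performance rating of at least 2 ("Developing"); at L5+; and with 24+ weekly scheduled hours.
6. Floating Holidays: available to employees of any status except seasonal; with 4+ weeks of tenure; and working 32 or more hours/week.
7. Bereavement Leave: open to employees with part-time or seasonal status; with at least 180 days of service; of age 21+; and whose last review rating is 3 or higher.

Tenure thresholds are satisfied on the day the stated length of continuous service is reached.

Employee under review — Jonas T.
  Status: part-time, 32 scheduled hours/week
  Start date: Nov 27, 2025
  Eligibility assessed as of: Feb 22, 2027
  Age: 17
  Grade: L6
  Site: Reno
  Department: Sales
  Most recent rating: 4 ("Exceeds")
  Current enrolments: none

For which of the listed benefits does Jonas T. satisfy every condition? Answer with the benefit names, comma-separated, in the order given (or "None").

Service from Nov 27, 2025 to Feb 22, 2027: 452 days.
Vision Plan — status part-time ✓; service 452 days ≥ 90 days ✓; rating 4 ≥ 3 ✓; site Reno ✗ (not Hamburg or Madison) → not eligible.
Flexible Spending Account — status part-time ✗ (requires full-time or seasonal) → not eligible.
Annual Bonus Plan — status part-time ✗ (requires temporary) → not eligible.
Paid Sabbatical — service 452 days < 2 years (≈730 days) ✗ → not eligible.
Stock Purchase Plan — status part-time ✓; service 452 days ≥ 2 months (≈60 days) ✓; rating 4 ≥ 2 ✓; grade L6 ≥ L5 ✓; 32 hrs/wk ≥ 24 ✓ → eligible.
Floating Holidays — status part-time ✓ (not excluded); service 452 days ≥ 4 weeks (≈28 days) ✓; 32 hrs/wk ≥ 32 ✓ → eligible.
Bereavement Leave — status part-time ✓; service 452 days ≥ 180 days ✓; age 17 < 21 ✗ → not eligible.

Stock Purchase Plan, Floating Holidays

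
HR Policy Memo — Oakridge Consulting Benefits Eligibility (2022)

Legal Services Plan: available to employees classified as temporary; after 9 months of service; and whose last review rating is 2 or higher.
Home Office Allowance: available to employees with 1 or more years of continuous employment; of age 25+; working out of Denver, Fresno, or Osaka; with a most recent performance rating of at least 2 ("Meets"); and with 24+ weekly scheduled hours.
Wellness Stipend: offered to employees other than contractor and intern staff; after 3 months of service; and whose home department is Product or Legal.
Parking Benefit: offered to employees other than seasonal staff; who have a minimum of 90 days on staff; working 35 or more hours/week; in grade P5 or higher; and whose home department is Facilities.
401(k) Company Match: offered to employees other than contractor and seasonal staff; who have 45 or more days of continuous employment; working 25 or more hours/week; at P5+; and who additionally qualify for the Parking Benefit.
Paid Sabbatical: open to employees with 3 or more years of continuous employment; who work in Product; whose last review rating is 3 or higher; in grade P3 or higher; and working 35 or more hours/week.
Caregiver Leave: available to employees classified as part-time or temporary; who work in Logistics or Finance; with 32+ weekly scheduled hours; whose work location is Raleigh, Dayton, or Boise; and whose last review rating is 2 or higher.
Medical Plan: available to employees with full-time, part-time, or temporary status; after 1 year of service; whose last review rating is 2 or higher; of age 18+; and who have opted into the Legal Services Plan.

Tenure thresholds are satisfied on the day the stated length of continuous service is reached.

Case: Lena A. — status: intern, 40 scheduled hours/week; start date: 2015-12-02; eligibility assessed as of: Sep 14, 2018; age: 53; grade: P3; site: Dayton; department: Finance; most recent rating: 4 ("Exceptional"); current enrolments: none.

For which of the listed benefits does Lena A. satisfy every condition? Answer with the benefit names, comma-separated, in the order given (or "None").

None

Service from 2015-12-02 to Sep 14, 2018: 1017 days.
Legal Services Plan — status intern ✗ (requires temporary) → not eligible.
Home Office Allowance — service 1017 days ≥ 1 year (≈365 days) ✓; age 53 ≥ 25 ✓; site Dayton ✗ (not Denver, Fresno, or Osaka) → not eligible.
Wellness Stipend — status intern ✗ (excluded) → not eligible.
Parking Benefit — status intern ✓ (not excluded); service 1017 days ≥ 90 days ✓; 40 hrs/wk ≥ 35 ✓; grade P3 < P5 ✗ → not eligible.
401(k) Company Match — status intern ✓ (not excluded); service 1017 days ≥ 45 days ✓; 40 hrs/wk ≥ 25 ✓; grade P3 < P5 ✗ → not eligible.
Paid Sabbatical — service 1017 days < 3 years (≈1095 days) ✗ → not eligible.
Caregiver Leave — status intern ✗ (requires part-time or temporary) → not eligible.
Medical Plan — status intern ✗ (requires full-time, part-time, or temporary) → not eligible.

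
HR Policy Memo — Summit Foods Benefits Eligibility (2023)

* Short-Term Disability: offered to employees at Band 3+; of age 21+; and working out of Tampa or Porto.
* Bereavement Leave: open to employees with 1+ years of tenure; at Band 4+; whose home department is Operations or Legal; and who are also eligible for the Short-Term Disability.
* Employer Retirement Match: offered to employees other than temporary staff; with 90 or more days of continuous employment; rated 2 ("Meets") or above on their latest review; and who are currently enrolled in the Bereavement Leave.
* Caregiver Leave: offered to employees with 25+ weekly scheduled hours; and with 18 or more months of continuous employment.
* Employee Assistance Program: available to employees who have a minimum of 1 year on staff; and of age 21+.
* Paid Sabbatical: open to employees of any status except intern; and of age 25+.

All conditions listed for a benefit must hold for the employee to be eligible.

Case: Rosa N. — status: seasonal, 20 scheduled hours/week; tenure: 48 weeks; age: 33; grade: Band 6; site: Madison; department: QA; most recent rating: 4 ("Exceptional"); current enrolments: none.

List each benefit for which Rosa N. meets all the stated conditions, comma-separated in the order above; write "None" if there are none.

Short-Term Disability — grade Band 6 ≥ Band 3 ✓; age 33 ≥ 21 ✓; site Madison ✗ (not Tampa or Porto) → not eligible.
Bereavement Leave — service 48 weeks < 1 year (≈365 days) ✗ → not eligible.
Employer Retirement Match — status seasonal ✓ (not excluded); service 48 weeks ≥ 90 days ✓; rating 4 ≥ 2 ✓; not enrolled in Bereavement Leave ✗ → not eligible.
Caregiver Leave — 20 hrs/wk < 25 ✗ → not eligible.
Employee Assistance Program — service 48 weeks < 1 year (≈365 days) ✗ → not eligible.
Paid Sabbatical — status seasonal ✓ (not excluded); age 33 ≥ 25 ✓ → eligible.

Paid Sabbatical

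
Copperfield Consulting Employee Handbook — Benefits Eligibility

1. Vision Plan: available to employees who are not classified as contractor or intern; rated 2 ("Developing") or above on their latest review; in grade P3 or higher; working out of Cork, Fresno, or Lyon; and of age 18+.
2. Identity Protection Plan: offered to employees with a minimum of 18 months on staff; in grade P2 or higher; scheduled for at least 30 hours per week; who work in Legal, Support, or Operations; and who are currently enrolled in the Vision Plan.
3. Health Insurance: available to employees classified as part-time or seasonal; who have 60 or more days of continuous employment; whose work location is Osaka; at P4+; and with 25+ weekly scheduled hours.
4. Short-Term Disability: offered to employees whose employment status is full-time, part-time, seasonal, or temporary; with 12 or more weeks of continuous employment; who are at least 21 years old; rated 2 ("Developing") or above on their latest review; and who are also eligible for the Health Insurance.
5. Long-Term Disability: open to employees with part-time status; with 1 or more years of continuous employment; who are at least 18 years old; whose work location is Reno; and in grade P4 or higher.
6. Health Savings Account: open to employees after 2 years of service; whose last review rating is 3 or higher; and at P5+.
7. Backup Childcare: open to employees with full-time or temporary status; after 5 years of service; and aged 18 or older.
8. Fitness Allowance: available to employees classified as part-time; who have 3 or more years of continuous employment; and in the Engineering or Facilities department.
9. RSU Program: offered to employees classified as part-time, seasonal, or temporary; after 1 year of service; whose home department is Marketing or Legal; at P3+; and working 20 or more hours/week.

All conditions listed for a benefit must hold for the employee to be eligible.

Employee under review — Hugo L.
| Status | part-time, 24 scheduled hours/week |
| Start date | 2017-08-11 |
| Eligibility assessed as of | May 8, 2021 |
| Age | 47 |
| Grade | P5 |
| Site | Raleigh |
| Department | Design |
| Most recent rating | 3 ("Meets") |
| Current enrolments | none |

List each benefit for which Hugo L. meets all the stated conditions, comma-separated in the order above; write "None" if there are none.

Health Savings Account

Service from 2017-08-11 to May 8, 2021: 1366 days.
Vision Plan — status part-time ✓ (not excluded); rating 3 ≥ 2 ✓; grade P5 ≥ P3 ✓; site Raleigh ✗ (not Cork, Fresno, or Lyon) → not eligible.
Identity Protection Plan — service 1366 days ≥ 18 months (≈540 days) ✓; grade P5 ≥ P2 ✓; 24 hrs/wk < 30 ✗ → not eligible.
Health Insurance — status part-time ✓; service 1366 days ≥ 60 days ✓; site Raleigh ✗ (not Osaka) → not eligible.
Short-Term Disability — status part-time ✓; service 1366 days ≥ 12 weeks (≈84 days) ✓; age 47 ≥ 21 ✓; rating 3 ≥ 2 ✓; not eligible for Health Insurance ✗ → not eligible.
Long-Term Disability — status part-time ✓; service 1366 days ≥ 1 year (≈365 days) ✓; age 47 ≥ 18 ✓; site Raleigh ✗ (not Reno) → not eligible.
Health Savings Account — service 1366 days ≥ 2 years (≈730 days) ✓; rating 3 ≥ 3 ✓; grade P5 ≥ P5 ✓ → eligible.
Backup Childcare — status part-time ✗ (requires full-time or temporary) → not eligible.
Fitness Allowance — status part-time ✓; service 1366 days ≥ 3 years (≈1095 days) ✓; dept Design ✗ → not eligible.
RSU Program — status part-time ✓; service 1366 days ≥ 1 year (≈365 days) ✓; dept Design ✗ → not eligible.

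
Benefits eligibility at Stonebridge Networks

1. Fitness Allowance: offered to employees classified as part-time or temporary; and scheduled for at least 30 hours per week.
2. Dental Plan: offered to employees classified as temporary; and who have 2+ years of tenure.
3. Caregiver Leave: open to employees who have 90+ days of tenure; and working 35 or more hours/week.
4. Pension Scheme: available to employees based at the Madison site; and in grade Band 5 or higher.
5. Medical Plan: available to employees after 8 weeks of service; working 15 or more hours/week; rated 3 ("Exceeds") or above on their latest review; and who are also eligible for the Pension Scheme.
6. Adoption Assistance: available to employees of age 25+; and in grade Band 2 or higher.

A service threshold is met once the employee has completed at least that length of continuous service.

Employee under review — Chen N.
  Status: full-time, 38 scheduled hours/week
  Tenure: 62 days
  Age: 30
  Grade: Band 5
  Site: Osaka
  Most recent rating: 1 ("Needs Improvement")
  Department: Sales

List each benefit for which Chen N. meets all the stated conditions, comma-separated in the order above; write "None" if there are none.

Adoption Assistance

Fitness Allowance — status full-time ✗ (requires part-time or temporary) → not eligible.
Dental Plan — status full-time ✗ (requires temporary) → not eligible.
Caregiver Leave — service 62 days < 90 days ✗ → not eligible.
Pension Scheme — site Osaka ✗ (not Madison) → not eligible.
Medical Plan — service 62 days ≥ 8 weeks (≈56 days) ✓; 38 hrs/wk ≥ 15 ✓; rating 1 < 3 ✗ → not eligible.
Adoption Assistance — age 30 ≥ 25 ✓; grade Band 5 ≥ Band 2 ✓ → eligible.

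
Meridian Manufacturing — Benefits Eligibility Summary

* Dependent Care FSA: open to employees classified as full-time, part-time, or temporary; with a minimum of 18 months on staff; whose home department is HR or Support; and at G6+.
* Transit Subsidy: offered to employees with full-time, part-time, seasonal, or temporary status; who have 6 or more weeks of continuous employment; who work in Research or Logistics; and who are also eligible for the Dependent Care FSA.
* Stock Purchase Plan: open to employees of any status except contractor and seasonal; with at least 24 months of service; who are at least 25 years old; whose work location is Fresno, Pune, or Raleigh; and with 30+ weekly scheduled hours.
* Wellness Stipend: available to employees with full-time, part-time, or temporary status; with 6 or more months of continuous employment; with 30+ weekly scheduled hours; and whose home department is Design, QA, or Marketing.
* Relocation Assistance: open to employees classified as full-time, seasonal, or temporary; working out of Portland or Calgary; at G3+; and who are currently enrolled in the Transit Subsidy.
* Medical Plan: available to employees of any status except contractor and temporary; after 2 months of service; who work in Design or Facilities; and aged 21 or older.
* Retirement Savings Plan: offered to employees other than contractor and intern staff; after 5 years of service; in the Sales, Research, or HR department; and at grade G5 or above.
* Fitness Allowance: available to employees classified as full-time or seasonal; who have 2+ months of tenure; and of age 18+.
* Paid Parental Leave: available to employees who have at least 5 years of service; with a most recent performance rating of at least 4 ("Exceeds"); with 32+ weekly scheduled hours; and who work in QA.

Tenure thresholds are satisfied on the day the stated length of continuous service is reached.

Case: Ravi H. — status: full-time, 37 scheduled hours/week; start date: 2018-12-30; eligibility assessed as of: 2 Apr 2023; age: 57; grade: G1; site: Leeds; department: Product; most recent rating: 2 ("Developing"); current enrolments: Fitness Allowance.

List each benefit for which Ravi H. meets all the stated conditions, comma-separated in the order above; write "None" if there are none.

Service from 2018-12-30 to 2 Apr 2023: 1554 days.
Dependent Care FSA — status full-time ✓; service 1554 days ≥ 18 months (≈540 days) ✓; dept Product ✗ → not eligible.
Transit Subsidy — status full-time ✓; service 1554 days ≥ 6 weeks (≈42 days) ✓; dept Product ✗ → not eligible.
Stock Purchase Plan — status full-time ✓ (not excluded); service 1554 days ≥ 24 months (≈720 days) ✓; age 57 ≥ 25 ✓; site Leeds ✗ (not Fresno, Pune, or Raleigh) → not eligible.
Wellness Stipend — status full-time ✓; service 1554 days ≥ 6 months (≈180 days) ✓; 37 hrs/wk ≥ 30 ✓; dept Product ✗ → not eligible.
Relocation Assistance — status full-time ✓; site Leeds ✗ (not Portland or Calgary) → not eligible.
Medical Plan — status full-time ✓ (not excluded); service 1554 days ≥ 2 months (≈60 days) ✓; dept Product ✗ → not eligible.
Retirement Savings Plan — status full-time ✓ (not excluded); service 1554 days < 5 years (≈1825 days) ✗ → not eligible.
Fitness Allowance — status full-time ✓; service 1554 days ≥ 2 months (≈60 days) ✓; age 57 ≥ 18 ✓ → eligible.
Paid Parental Leave — service 1554 days < 5 years (≈1825 days) ✗ → not eligible.

Fitness Allowance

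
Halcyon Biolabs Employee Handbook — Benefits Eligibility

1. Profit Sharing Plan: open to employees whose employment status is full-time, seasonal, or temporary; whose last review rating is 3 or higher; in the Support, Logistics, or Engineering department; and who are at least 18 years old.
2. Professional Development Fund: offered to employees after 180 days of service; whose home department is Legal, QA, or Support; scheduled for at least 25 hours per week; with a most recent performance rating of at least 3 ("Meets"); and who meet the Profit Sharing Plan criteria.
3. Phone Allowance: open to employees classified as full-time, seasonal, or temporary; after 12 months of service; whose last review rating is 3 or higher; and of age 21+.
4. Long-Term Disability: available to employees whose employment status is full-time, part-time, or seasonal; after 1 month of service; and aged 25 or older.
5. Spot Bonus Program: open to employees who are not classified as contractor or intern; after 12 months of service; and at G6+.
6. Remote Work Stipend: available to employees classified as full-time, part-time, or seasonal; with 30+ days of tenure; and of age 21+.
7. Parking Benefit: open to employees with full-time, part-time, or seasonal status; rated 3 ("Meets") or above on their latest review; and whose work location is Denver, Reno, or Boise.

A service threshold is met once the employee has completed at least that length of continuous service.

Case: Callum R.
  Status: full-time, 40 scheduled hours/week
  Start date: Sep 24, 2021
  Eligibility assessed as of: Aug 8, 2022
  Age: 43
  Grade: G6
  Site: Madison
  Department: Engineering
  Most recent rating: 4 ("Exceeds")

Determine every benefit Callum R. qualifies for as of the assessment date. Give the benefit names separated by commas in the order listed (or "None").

Profit Sharing Plan, Long-Term Disability, Remote Work Stipend

Service from Sep 24, 2021 to Aug 8, 2022: 318 days.
Profit Sharing Plan — status full-time ✓; rating 4 ≥ 3 ✓; dept Engineering ✓; age 43 ≥ 18 ✓ → eligible.
Professional Development Fund — service 318 days ≥ 180 days ✓; dept Engineering ✗ → not eligible.
Phone Allowance — status full-time ✓; service 318 days < 12 months (≈360 days) ✗ → not eligible.
Long-Term Disability — status full-time ✓; service 318 days ≥ 1 month (≈30 days) ✓; age 43 ≥ 25 ✓ → eligible.
Spot Bonus Program — status full-time ✓ (not excluded); service 318 days < 12 months (≈360 days) ✗ → not eligible.
Remote Work Stipend — status full-time ✓; service 318 days ≥ 30 days ✓; age 43 ≥ 21 ✓ → eligible.
Parking Benefit — status full-time ✓; rating 4 ≥ 3 ✓; site Madison ✗ (not Denver, Reno, or Boise) → not eligible.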